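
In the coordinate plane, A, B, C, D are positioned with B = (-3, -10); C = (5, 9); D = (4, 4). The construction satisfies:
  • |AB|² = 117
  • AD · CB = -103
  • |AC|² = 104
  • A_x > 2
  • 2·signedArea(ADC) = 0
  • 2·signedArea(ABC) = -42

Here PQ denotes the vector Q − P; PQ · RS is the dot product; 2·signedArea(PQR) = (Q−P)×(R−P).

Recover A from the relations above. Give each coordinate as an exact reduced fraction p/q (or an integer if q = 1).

A = (3, -1)

1. A_x = 3  [2·signedArea(ADC) = 0 ∩ AD · CB = -103]
2. A_y = -1  [2·signedArea(ADC) = 0 ∩ AD · CB = -103]
   → A = (3, -1)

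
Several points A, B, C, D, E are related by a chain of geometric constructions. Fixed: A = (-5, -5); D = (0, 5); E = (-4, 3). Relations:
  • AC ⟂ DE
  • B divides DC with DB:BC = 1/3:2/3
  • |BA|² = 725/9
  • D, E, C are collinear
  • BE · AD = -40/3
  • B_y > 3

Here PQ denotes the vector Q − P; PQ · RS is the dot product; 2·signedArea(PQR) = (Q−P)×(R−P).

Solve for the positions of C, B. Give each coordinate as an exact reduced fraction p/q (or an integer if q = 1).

1. C_x = -8  [D, E, C are collinear ∩ AC ⟂ DE]
2. C_y = 1  [D, E, C are collinear ∩ AC ⟂ DE]
   → C = (-8, 1)
3. B_x = -8/3  [B divides DC with DB:BC = 1/3:2/3]
4. B_y = 11/3  [B divides DC with DB:BC = 1/3:2/3]
   → B = (-8/3, 11/3)

B = (-8/3, 11/3)
C = (-8, 1)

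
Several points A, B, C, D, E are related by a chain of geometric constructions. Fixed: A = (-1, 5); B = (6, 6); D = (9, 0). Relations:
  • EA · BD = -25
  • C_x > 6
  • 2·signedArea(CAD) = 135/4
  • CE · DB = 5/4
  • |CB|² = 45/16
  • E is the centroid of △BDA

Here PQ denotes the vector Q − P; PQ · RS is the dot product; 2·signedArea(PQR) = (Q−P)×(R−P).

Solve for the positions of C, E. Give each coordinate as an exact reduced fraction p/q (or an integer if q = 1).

C = (27/4, 9/2)
E = (14/3, 11/3)

1. C_x = 27/4  [line 5·x + 10·y + -315/4 = 0 ∩ |CB|² = 45/16]
2. C_y = 9/2  [line 5·x + 10·y + -315/4 = 0 ∩ |CB|² = 45/16]
   → C = (27/4, 9/2)
3. E_x = 14/3  [E is the centroid of △BDA]
4. E_y = 11/3  [E is the centroid of △BDA]
   → E = (14/3, 11/3)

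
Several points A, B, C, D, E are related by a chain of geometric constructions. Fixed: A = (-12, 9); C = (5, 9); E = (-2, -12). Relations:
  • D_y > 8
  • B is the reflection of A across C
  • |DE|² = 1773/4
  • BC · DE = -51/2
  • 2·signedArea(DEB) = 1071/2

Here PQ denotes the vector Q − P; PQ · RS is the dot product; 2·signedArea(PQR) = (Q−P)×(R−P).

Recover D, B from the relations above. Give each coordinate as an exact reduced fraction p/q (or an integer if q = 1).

B = (22, 9)
D = (-7/2, 9)

1. B_x = 22  [B is the reflection of A across C]
2. B_y = 9  [B is the reflection of A across C]
   → B = (22, 9)
3. D_x = -7/2  [2·signedArea(DEB) = 1071/2 ∩ BC · DE = -51/2]
4. D_y = 9  [2·signedArea(DEB) = 1071/2 ∩ BC · DE = -51/2]
   → D = (-7/2, 9)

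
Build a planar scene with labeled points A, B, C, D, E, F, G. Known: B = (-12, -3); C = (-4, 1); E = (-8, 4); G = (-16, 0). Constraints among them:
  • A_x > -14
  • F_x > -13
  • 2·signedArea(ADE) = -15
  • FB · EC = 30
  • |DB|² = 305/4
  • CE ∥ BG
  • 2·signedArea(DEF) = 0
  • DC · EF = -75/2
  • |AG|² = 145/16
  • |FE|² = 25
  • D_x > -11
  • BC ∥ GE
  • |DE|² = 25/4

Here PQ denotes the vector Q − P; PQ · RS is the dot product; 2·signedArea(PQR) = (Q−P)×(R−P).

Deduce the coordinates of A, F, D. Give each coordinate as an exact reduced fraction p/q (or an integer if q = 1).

A = (-13, 1/4)
D = (-10, 11/2)
F = (-12, 7)

1. F_x = -12  [line -4·x + 3·y + -69 = 0 ∩ |FE|² = 25]
2. F_y = 7  [line -4·x + 3·y + -69 = 0 ∩ |FE|² = 25]
   → F = (-12, 7)
3. D_x = -10  [2·signedArea(DEF) = 0 ∩ DC · EF = -75/2]
4. D_y = 11/2  [2·signedArea(DEF) = 0 ∩ DC · EF = -75/2]
   → D = (-10, 11/2)
5. A_x = -13  [line 3/2·x + 2·y + 19 = 0 ∩ |AG|² = 145/16]
6. A_y = 1/4  [line 3/2·x + 2·y + 19 = 0 ∩ |AG|² = 145/16]
   → A = (-13, 1/4)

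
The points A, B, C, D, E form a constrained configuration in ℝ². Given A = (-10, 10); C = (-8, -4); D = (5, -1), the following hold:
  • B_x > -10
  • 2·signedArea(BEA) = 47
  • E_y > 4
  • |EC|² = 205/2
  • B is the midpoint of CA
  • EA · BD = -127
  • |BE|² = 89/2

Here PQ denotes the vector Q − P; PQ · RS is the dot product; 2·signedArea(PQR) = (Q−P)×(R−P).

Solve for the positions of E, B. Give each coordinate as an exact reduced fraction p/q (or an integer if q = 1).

1. B_x = -9  [B is the midpoint of CA]
2. B_y = 3  [B is the midpoint of CA]
   → B = (-9, 3)
3. E_x = -5/2  [EA · BD = -127 ∩ 2·signedArea(BEA) = 47]
4. E_y = 9/2  [EA · BD = -127 ∩ 2·signedArea(BEA) = 47]
   → E = (-5/2, 9/2)

B = (-9, 3)
E = (-5/2, 9/2)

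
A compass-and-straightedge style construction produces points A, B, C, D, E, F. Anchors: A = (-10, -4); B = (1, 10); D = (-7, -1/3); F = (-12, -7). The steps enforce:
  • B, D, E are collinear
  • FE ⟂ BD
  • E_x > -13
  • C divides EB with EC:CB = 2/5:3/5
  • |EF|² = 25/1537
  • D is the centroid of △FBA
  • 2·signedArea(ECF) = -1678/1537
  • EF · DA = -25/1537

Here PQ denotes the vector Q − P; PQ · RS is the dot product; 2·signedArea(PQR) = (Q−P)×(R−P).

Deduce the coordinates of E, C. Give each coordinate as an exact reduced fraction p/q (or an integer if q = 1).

C = (-52723/7685, -1177/7685)
E = (-18599/1537, -10639/1537)

1. E_x = -18599/1537  [B, D, E are collinear ∩ FE ⟂ BD]
2. E_y = -10639/1537  [B, D, E are collinear ∩ FE ⟂ BD]
   → E = (-18599/1537, -10639/1537)
3. C_x = -52723/7685  [C divides EB with EC:CB = 2/5:3/5]
4. C_y = -1177/7685  [C divides EB with EC:CB = 2/5:3/5]
   → C = (-52723/7685, -1177/7685)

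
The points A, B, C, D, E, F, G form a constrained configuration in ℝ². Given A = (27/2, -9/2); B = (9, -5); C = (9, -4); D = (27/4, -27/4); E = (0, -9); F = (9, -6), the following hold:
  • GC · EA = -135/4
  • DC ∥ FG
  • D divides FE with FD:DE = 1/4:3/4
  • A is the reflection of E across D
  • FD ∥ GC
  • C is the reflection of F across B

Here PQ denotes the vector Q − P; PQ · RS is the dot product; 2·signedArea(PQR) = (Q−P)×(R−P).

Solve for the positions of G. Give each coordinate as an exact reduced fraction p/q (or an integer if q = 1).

G = (45/4, -13/4)

1. G_x = 45/4  [FD ∥ GC ∩ DC ∥ FG]
2. G_y = -13/4  [FD ∥ GC ∩ DC ∥ FG]
   → G = (45/4, -13/4)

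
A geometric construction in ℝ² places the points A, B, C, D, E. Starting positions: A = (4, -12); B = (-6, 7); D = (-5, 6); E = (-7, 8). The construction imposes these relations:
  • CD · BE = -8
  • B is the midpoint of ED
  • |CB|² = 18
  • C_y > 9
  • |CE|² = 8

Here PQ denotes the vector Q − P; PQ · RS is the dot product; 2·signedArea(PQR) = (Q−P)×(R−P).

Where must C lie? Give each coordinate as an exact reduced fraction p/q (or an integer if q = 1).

C = (-9, 10)

1. C_x = -9  [line 1·x + -1·y + 19 = 0 ∩ |CE|² = 8]
2. C_y = 10  [line 1·x + -1·y + 19 = 0 ∩ |CE|² = 8]
   → C = (-9, 10)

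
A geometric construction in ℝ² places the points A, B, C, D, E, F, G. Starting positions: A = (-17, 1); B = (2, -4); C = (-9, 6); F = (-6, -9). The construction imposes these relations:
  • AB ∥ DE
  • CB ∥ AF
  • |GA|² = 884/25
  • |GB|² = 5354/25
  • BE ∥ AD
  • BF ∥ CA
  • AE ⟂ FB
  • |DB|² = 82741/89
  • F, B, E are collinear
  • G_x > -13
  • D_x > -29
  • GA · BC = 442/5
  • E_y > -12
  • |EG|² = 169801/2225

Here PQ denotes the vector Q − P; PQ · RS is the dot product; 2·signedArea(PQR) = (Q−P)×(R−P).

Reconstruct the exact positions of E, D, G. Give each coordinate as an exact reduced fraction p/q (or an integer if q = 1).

D = (-2529/89, -546/89)
E = (-838/89, -991/89)
G = (-63/5, -3)

1. E_x = -838/89  [F, B, E are collinear ∩ AE ⟂ FB]
2. E_y = -991/89  [F, B, E are collinear ∩ AE ⟂ FB]
   → E = (-838/89, -991/89)
3. D_x = -2529/89  [AB ∥ DE ∩ BE ∥ AD]
4. D_y = -546/89  [AB ∥ DE ∩ BE ∥ AD]
   → D = (-2529/89, -546/89)
5. G_x = -63/5  [line 11·x + -10·y + 543/5 = 0 ∩ |EG|² = 169801/2225]
6. G_y = -3  [line 11·x + -10·y + 543/5 = 0 ∩ |EG|² = 169801/2225]
   → G = (-63/5, -3)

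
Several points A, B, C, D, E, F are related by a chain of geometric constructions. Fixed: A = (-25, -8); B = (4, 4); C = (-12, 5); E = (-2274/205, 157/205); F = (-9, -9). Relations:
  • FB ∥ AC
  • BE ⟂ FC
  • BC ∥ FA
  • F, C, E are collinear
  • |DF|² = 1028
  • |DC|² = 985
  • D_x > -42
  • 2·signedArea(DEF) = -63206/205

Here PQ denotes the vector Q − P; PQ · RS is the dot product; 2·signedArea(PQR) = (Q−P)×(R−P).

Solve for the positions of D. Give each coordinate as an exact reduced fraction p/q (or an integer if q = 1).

D = (-41, -7)

1. D_x = -41  [line 2002/205·x + 429/205·y + 17017/41 = 0 ∩ |DC|² = 985]
2. D_y = -7  [line 2002/205·x + 429/205·y + 17017/41 = 0 ∩ |DC|² = 985]
   → D = (-41, -7)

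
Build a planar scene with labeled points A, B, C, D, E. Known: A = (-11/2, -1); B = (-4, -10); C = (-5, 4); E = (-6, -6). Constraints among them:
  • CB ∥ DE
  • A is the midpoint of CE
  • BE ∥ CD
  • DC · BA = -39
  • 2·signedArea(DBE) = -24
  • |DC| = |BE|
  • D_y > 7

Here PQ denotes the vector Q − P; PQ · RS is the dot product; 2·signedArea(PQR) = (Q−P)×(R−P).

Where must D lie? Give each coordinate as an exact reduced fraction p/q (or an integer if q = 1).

D = (-7, 8)

1. D_x = -7  [CB ∥ DE ∩ BE ∥ CD]
2. D_y = 8  [CB ∥ DE ∩ BE ∥ CD]
   → D = (-7, 8)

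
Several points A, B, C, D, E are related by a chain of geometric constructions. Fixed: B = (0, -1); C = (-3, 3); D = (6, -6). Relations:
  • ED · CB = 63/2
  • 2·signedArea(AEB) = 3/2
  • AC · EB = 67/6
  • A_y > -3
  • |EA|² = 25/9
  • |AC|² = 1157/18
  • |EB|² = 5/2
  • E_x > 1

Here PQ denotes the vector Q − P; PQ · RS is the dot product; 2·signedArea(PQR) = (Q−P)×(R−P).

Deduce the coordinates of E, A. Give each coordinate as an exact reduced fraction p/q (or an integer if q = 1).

1. E_x = 3/2  [line -3·x + 4·y + 21/2 = 0 ∩ |EB|² = 5/2]
2. E_y = -3/2  [line -3·x + 4·y + 21/2 = 0 ∩ |EB|² = 5/2]
   → E = (3/2, -3/2)
3. A_x = 5/2  [2·signedArea(AEB) = 3/2 ∩ AC · EB = 67/6]
4. A_y = -17/6  [2·signedArea(AEB) = 3/2 ∩ AC · EB = 67/6]
   → A = (5/2, -17/6)

A = (5/2, -17/6)
E = (3/2, -3/2)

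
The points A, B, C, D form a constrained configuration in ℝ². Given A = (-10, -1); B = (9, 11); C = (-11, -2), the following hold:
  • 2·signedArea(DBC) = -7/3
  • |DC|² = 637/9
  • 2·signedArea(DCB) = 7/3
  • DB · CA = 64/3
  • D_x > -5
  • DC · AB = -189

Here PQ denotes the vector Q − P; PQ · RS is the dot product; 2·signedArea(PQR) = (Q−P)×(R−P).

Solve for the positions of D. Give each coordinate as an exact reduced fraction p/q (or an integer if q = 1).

D = (-4, 8/3)

1. D_x = -4  [2·signedArea(DCB) = 7/3 ∩ DC · AB = -189]
2. D_y = 8/3  [2·signedArea(DCB) = 7/3 ∩ DC · AB = -189]
   → D = (-4, 8/3)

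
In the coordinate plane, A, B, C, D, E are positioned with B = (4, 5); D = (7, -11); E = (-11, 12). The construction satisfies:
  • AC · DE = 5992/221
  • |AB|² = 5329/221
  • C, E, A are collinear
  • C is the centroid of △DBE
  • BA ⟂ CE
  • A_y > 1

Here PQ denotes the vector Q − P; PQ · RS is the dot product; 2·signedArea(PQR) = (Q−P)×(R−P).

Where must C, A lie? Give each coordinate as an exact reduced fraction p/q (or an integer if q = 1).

1. C_x = 0  [C is the centroid of △DBE]
2. C_y = 2  [C is the centroid of △DBE]
   → C = (0, 2)
3. A_x = 154/221  [C, E, A are collinear ∩ BA ⟂ CE]
4. A_y = 302/221  [C, E, A are collinear ∩ BA ⟂ CE]
   → A = (154/221, 302/221)

A = (154/221, 302/221)
C = (0, 2)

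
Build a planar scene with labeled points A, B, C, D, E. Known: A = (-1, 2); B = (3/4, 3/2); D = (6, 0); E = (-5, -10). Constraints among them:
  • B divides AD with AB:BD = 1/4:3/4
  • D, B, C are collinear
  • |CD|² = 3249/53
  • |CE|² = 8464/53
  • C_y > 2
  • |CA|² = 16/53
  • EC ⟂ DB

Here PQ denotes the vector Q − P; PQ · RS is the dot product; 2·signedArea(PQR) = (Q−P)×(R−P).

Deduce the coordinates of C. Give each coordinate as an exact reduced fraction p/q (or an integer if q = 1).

1. C_x = -81/53  [D, B, C are collinear ∩ EC ⟂ DB]
2. C_y = 114/53  [D, B, C are collinear ∩ EC ⟂ DB]
   → C = (-81/53, 114/53)

C = (-81/53, 114/53)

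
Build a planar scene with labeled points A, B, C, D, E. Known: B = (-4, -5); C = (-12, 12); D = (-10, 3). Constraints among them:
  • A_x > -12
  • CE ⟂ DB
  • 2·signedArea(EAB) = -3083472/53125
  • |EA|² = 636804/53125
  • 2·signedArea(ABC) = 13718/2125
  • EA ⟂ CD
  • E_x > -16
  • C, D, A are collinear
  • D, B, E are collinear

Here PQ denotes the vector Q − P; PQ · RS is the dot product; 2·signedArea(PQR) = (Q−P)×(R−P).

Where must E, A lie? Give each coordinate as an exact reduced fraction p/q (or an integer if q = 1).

A = (-24778/2125, 22251/2125)
E = (-376/25, 243/25)

1. E_x = -376/25  [D, B, E are collinear ∩ CE ⟂ DB]
2. E_y = 243/25  [D, B, E are collinear ∩ CE ⟂ DB]
   → E = (-376/25, 243/25)
3. A_x = -24778/2125  [C, D, A are collinear ∩ EA ⟂ CD]
4. A_y = 22251/2125  [C, D, A are collinear ∩ EA ⟂ CD]
   → A = (-24778/2125, 22251/2125)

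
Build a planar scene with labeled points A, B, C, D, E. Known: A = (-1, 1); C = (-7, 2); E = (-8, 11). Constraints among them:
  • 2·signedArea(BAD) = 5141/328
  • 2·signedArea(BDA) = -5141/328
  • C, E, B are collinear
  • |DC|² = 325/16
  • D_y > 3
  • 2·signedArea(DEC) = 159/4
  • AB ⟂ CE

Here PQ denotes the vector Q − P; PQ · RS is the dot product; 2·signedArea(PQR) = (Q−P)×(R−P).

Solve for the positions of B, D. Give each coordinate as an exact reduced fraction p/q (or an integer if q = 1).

B = (-559/82, 29/82)
D = (-11/4, 7/2)

1. B_x = -559/82  [C, E, B are collinear ∩ AB ⟂ CE]
2. B_y = 29/82  [C, E, B are collinear ∩ AB ⟂ CE]
   → B = (-559/82, 29/82)
3. D_x = -11/4  [2·signedArea(DEC) = 159/4 ∩ 2·signedArea(BAD) = 5141/328]
4. D_y = 7/2  [2·signedArea(DEC) = 159/4 ∩ 2·signedArea(BAD) = 5141/328]
   → D = (-11/4, 7/2)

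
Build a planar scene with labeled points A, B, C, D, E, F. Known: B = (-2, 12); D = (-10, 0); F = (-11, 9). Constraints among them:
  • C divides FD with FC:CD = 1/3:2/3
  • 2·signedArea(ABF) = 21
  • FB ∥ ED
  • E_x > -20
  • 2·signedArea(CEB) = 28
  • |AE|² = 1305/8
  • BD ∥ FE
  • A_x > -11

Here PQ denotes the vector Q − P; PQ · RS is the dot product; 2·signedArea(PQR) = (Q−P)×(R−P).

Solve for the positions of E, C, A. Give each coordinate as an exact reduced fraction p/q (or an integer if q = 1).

A = (-43/4, 27/4)
C = (-32/3, 6)
E = (-19, -3)

1. E_x = -19  [FB ∥ ED ∩ BD ∥ FE]
2. E_y = -3  [FB ∥ ED ∩ BD ∥ FE]
   → E = (-19, -3)
3. C_x = -32/3  [C divides FD with FC:CD = 1/3:2/3]
4. C_y = 6  [C divides FD with FC:CD = 1/3:2/3]
   → C = (-32/3, 6)
5. A_x = -43/4  [line 3·x + -9·y + 93 = 0 ∩ |AE|² = 1305/8]
6. A_y = 27/4  [line 3·x + -9·y + 93 = 0 ∩ |AE|² = 1305/8]
   → A = (-43/4, 27/4)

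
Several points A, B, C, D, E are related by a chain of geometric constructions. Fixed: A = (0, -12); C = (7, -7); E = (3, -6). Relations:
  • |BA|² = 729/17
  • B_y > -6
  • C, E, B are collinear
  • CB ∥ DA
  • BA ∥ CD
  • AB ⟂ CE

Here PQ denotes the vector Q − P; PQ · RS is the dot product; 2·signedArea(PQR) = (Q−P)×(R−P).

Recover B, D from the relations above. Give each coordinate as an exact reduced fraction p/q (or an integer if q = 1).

B = (27/17, -96/17)
D = (92/17, -227/17)

1. B_x = 27/17  [C, E, B are collinear ∩ AB ⟂ CE]
2. B_y = -96/17  [C, E, B are collinear ∩ AB ⟂ CE]
   → B = (27/17, -96/17)
3. D_x = 92/17  [CB ∥ DA ∩ BA ∥ CD]
4. D_y = -227/17  [CB ∥ DA ∩ BA ∥ CD]
   → D = (92/17, -227/17)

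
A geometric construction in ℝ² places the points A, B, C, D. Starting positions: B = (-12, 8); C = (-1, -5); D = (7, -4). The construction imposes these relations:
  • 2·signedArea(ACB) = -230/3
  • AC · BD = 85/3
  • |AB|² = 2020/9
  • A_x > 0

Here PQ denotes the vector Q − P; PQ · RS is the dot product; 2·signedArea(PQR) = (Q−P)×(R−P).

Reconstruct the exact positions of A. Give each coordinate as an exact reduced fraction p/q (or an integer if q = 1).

A = (2/3, 0)

1. A_x = 2/3  [2·signedArea(ACB) = -230/3 ∩ AC · BD = 85/3]
2. A_y = 0  [2·signedArea(ACB) = -230/3 ∩ AC · BD = 85/3]
   → A = (2/3, 0)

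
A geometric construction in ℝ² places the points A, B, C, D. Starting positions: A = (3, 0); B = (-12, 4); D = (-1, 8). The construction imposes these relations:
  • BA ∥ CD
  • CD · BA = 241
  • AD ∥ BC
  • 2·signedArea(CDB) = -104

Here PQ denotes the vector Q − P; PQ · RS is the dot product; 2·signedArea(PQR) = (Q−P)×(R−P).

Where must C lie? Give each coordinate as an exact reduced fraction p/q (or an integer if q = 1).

C = (-16, 12)

1. C_x = -16  [BA ∥ CD ∩ AD ∥ BC]
2. C_y = 12  [BA ∥ CD ∩ AD ∥ BC]
   → C = (-16, 12)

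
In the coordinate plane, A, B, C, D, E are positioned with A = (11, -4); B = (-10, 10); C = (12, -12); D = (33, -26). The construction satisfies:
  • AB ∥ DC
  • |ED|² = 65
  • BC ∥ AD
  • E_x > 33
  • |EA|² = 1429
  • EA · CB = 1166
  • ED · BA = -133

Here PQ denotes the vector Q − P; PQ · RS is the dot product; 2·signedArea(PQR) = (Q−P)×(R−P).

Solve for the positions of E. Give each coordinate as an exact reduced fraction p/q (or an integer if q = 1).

1. E_x = 34  [ED · BA = -133 ∩ EA · CB = 1166]
2. E_y = -34  [ED · BA = -133 ∩ EA · CB = 1166]
   → E = (34, -34)

E = (34, -34)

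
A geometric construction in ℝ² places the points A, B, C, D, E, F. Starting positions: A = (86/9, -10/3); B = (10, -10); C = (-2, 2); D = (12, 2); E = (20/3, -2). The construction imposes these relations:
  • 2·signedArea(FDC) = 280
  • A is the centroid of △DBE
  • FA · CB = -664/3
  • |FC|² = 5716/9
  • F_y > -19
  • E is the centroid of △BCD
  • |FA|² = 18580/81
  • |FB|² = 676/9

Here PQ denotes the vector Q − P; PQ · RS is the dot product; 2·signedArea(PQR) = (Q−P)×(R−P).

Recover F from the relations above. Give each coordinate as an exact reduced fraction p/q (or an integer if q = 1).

1. F_x = 40/3  [2·signedArea(FDC) = 280 ∩ FA · CB = -664/3]
2. F_y = -18  [2·signedArea(FDC) = 280 ∩ FA · CB = -664/3]
   → F = (40/3, -18)

F = (40/3, -18)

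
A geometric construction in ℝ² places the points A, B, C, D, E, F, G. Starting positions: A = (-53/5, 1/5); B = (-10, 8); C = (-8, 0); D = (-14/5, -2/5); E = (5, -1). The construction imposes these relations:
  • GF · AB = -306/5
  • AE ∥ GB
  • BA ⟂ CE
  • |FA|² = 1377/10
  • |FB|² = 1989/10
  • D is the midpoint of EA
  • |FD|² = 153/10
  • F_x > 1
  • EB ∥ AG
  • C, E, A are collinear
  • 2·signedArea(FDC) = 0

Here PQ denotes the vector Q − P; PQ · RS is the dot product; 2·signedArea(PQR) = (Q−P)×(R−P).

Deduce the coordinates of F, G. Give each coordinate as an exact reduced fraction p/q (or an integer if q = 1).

F = (11/10, -7/10)
G = (-128/5, 46/5)

1. F_x = 11/10  [line -2/5·x + -26/5·y + -16/5 = 0 ∩ |FD|² = 153/10]
2. F_y = -7/10  [line -2/5·x + -26/5·y + -16/5 = 0 ∩ |FD|² = 153/10]
   → F = (11/10, -7/10)
3. G_x = -128/5  [AE ∥ GB ∩ EB ∥ AG]
4. G_y = 46/5  [AE ∥ GB ∩ EB ∥ AG]
   → G = (-128/5, 46/5)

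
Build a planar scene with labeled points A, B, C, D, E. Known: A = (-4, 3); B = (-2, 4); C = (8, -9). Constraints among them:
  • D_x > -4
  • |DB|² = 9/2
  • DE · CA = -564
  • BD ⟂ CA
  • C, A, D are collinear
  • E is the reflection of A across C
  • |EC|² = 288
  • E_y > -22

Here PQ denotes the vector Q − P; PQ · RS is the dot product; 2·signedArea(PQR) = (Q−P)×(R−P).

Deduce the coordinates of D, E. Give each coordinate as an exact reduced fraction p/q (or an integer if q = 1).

D = (-7/2, 5/2)
E = (20, -21)

1. D_x = -7/2  [C, A, D are collinear ∩ BD ⟂ CA]
2. D_y = 5/2  [C, A, D are collinear ∩ BD ⟂ CA]
   → D = (-7/2, 5/2)
3. E_x = 20  [E is the reflection of A across C]
4. E_y = -21  [E is the reflection of A across C]
   → E = (20, -21)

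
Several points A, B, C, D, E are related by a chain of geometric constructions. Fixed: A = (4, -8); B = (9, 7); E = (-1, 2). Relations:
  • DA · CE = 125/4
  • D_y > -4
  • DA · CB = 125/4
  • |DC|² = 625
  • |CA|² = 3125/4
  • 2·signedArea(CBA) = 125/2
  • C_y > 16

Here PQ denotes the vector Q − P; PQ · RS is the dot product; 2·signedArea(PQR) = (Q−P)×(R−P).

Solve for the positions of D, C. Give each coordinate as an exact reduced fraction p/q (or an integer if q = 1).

C = (33/2, 17)
D = (3/2, -3)

1. C_x = 33/2  [line 15·x + -5·y + -325/2 = 0 ∩ |CA|² = 3125/4]
2. C_y = 17  [line 15·x + -5·y + -325/2 = 0 ∩ |CA|² = 3125/4]
   → C = (33/2, 17)
3. D_x = 3/2  [DA · CB = 125/4 ∩ DA · CE = 125/4]
4. D_y = -3  [DA · CB = 125/4 ∩ DA · CE = 125/4]
   → D = (3/2, -3)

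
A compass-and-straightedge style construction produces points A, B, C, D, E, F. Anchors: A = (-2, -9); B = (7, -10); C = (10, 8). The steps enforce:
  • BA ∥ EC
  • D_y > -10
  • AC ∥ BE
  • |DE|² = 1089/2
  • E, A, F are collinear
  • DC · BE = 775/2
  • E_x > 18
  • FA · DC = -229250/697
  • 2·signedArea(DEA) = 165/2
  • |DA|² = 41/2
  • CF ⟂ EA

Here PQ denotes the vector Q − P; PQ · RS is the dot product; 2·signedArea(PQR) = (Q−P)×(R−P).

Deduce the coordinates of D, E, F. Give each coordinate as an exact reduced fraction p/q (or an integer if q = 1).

1. E_x = 19  [BA ∥ EC ∩ AC ∥ BE]
2. E_y = 7  [BA ∥ EC ∩ AC ∥ BE]
   → E = (19, 7)
3. F_x = 9610/697  [E, A, F are collinear ∩ CF ⟂ EA]
4. F_y = 2111/697  [E, A, F are collinear ∩ CF ⟂ EA]
   → F = (9610/697, 2111/697)
5. D_x = 5/2  [DC · BE = 775/2 ∩ FA · DC = -229250/697]
6. D_y = -19/2  [DC · BE = 775/2 ∩ FA · DC = -229250/697]
   → D = (5/2, -19/2)

D = (5/2, -19/2)
E = (19, 7)
F = (9610/697, 2111/697)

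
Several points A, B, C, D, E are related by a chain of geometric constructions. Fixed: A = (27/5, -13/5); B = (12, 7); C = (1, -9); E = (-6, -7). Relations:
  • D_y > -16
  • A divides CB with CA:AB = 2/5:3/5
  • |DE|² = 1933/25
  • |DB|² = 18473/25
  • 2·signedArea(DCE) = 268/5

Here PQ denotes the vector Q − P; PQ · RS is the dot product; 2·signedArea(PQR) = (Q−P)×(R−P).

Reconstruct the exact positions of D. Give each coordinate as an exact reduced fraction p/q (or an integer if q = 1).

1. D_x = -17/5  [line -2·x + -7·y + -573/5 = 0 ∩ |DB|² = 18473/25]
2. D_y = -77/5  [line -2·x + -7·y + -573/5 = 0 ∩ |DB|² = 18473/25]
   → D = (-17/5, -77/5)

D = (-17/5, -77/5)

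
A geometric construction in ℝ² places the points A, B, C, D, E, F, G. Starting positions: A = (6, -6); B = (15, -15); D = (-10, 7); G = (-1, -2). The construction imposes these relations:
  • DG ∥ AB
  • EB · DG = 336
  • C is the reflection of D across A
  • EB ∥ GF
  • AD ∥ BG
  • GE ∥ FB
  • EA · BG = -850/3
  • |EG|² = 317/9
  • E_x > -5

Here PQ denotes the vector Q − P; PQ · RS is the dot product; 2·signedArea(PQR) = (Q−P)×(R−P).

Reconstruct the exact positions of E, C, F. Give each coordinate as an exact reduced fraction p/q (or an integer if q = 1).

1. E_x = -14/3  [EB · DG = 336 ∩ EA · BG = -850/3]
2. E_y = 8/3  [EB · DG = 336 ∩ EA · BG = -850/3]
   → E = (-14/3, 8/3)
3. C_x = 22  [C is the reflection of D across A]
4. C_y = -19  [C is the reflection of D across A]
   → C = (22, -19)
5. F_x = 56/3  [GE ∥ FB ∩ EB ∥ GF]
6. F_y = -59/3  [GE ∥ FB ∩ EB ∥ GF]
   → F = (56/3, -59/3)

C = (22, -19)
E = (-14/3, 8/3)
F = (56/3, -59/3)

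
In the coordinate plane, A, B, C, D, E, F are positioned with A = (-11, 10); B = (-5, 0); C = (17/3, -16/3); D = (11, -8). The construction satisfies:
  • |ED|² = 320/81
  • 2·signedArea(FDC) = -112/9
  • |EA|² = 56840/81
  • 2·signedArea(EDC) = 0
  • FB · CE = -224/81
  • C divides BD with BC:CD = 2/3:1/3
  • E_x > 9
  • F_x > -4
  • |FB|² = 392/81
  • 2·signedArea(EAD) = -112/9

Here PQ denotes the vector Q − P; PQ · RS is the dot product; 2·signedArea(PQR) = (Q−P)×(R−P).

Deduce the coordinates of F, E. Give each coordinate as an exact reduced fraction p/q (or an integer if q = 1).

E = (83/9, -64/9)
F = (-31/9, 14/9)

1. F_x = -31/9  [line -8/3·x + -16/3·y + -8/9 = 0 ∩ |FB|² = 392/81]
2. F_y = 14/9  [line -8/3·x + -16/3·y + -8/9 = 0 ∩ |FB|² = 392/81]
   → F = (-31/9, 14/9)
3. E_x = 83/9  [2·signedArea(EDC) = 0 ∩ FB · CE = -224/81]
4. E_y = -64/9  [2·signedArea(EDC) = 0 ∩ FB · CE = -224/81]
   → E = (83/9, -64/9)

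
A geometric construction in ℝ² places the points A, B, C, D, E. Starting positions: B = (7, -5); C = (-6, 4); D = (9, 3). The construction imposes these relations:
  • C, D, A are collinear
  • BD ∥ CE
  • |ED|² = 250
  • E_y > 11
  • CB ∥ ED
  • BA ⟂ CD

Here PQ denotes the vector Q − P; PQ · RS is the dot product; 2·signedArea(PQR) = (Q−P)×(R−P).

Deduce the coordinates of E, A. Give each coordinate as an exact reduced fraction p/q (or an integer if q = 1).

A = (852/113, 350/113)
E = (-4, 12)

1. E_x = -4  [CB ∥ ED ∩ BD ∥ CE]
2. E_y = 12  [CB ∥ ED ∩ BD ∥ CE]
   → E = (-4, 12)
3. A_x = 852/113  [C, D, A are collinear ∩ BA ⟂ CD]
4. A_y = 350/113  [C, D, A are collinear ∩ BA ⟂ CD]
   → A = (852/113, 350/113)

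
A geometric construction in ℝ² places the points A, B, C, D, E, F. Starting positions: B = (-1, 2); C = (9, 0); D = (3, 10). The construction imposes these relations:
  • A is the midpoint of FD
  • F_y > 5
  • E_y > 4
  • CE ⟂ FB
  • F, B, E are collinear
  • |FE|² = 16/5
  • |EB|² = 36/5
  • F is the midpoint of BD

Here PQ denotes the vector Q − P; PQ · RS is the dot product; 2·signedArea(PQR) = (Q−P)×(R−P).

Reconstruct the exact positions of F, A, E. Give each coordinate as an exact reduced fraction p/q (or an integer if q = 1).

1. F_x = 1  [F is the midpoint of BD]
2. F_y = 6  [F is the midpoint of BD]
   → F = (1, 6)
3. A_x = 2  [A is the midpoint of FD]
4. A_y = 8  [A is the midpoint of FD]
   → A = (2, 8)
5. E_x = 1/5  [F, B, E are collinear ∩ CE ⟂ FB]
6. E_y = 22/5  [F, B, E are collinear ∩ CE ⟂ FB]
   → E = (1/5, 22/5)

A = (2, 8)
E = (1/5, 22/5)
F = (1, 6)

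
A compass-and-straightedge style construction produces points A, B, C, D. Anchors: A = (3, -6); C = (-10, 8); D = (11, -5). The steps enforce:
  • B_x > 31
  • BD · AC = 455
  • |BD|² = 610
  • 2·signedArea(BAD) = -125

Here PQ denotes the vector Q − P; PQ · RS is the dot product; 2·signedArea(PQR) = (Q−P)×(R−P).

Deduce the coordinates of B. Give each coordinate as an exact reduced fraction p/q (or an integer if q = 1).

1. B_x = 32  [BD · AC = 455 ∩ 2·signedArea(BAD) = -125]
2. B_y = -18  [BD · AC = 455 ∩ 2·signedArea(BAD) = -125]
   → B = (32, -18)

B = (32, -18)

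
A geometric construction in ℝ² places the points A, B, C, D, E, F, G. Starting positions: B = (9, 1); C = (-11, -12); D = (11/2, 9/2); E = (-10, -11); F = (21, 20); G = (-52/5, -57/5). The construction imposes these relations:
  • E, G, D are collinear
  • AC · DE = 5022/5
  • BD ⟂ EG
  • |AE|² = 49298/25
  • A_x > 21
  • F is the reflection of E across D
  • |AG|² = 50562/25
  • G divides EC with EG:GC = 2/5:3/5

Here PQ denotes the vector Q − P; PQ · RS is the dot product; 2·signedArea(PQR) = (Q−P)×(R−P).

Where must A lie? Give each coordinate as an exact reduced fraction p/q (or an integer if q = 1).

1. A_x = 107/5  [line 31/2·x + 31/2·y + -6479/10 = 0 ∩ |AG|² = 50562/25]
2. A_y = 102/5  [line 31/2·x + 31/2·y + -6479/10 = 0 ∩ |AG|² = 50562/25]
   → A = (107/5, 102/5)

A = (107/5, 102/5)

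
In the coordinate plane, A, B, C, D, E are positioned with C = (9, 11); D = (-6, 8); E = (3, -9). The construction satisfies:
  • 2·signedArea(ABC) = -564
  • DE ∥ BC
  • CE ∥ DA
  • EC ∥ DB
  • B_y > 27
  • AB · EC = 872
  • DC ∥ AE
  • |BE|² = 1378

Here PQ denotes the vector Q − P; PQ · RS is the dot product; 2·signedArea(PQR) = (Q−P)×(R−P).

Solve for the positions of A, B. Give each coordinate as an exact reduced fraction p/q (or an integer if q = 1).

1. A_x = -12  [DC ∥ AE ∩ CE ∥ DA]
2. A_y = -12  [DC ∥ AE ∩ CE ∥ DA]
   → A = (-12, -12)
3. B_x = 0  [DE ∥ BC ∩ EC ∥ DB]
4. B_y = 28  [DE ∥ BC ∩ EC ∥ DB]
   → B = (0, 28)

A = (-12, -12)
B = (0, 28)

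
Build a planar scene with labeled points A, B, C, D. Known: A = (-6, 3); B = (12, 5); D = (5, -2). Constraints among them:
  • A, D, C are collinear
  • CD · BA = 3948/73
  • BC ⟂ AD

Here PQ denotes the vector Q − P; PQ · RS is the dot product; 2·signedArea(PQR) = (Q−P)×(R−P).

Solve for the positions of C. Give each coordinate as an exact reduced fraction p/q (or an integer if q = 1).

1. C_x = 596/73  [A, D, C are collinear ∩ BC ⟂ AD]
2. C_y = -251/73  [A, D, C are collinear ∩ BC ⟂ AD]
   → C = (596/73, -251/73)

C = (596/73, -251/73)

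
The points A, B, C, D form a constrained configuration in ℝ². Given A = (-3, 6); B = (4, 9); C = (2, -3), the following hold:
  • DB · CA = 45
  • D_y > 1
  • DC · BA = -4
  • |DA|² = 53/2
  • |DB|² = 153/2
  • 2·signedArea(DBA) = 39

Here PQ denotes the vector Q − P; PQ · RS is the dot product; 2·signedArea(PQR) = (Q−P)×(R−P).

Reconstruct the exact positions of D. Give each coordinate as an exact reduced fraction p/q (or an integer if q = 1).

D = (-1/2, 3/2)

1. D_x = -1/2  [DB · CA = 45 ∩ DC · BA = -4]
2. D_y = 3/2  [DB · CA = 45 ∩ DC · BA = -4]
   → D = (-1/2, 3/2)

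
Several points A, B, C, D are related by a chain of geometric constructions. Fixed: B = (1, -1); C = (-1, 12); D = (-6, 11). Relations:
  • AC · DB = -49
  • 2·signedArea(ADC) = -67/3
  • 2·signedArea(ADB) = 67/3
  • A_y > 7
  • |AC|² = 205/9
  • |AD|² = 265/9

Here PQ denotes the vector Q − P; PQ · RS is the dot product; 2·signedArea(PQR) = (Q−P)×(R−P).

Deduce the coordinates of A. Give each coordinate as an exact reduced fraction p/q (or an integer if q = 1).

1. A_x = -2  [2·signedArea(ADC) = -67/3 ∩ AC · DB = -49]
2. A_y = 22/3  [2·signedArea(ADC) = -67/3 ∩ AC · DB = -49]
   → A = (-2, 22/3)

A = (-2, 22/3)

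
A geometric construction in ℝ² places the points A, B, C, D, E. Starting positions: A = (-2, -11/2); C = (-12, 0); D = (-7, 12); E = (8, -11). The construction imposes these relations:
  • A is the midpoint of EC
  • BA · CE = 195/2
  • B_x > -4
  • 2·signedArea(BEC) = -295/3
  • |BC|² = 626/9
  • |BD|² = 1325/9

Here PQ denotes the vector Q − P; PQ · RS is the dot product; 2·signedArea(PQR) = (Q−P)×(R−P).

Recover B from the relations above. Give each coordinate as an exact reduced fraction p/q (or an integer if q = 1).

B = (-11/3, 1/3)

1. B_x = -11/3  [2·signedArea(BEC) = -295/3 ∩ BA · CE = 195/2]
2. B_y = 1/3  [2·signedArea(BEC) = -295/3 ∩ BA · CE = 195/2]
   → B = (-11/3, 1/3)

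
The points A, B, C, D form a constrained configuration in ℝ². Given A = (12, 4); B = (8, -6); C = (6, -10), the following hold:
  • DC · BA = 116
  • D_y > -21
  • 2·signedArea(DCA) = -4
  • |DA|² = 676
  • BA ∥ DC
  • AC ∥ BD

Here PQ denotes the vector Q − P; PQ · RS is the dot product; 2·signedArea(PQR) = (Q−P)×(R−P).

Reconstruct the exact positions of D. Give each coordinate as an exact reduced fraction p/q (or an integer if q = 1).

1. D_x = 2  [BA ∥ DC ∩ AC ∥ BD]
2. D_y = -20  [BA ∥ DC ∩ AC ∥ BD]
   → D = (2, -20)

D = (2, -20)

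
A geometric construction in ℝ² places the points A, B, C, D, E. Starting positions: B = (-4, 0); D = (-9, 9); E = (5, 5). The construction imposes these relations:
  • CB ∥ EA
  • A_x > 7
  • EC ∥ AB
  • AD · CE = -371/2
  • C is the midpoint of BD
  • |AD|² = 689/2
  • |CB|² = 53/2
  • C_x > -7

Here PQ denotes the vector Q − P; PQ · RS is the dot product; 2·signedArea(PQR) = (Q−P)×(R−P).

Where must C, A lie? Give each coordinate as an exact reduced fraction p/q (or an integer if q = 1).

1. C_x = -13/2  [C is the midpoint of BD]
2. C_y = 9/2  [C is the midpoint of BD]
   → C = (-13/2, 9/2)
3. A_x = 15/2  [EC ∥ AB ∩ CB ∥ EA]
4. A_y = 1/2  [EC ∥ AB ∩ CB ∥ EA]
   → A = (15/2, 1/2)

A = (15/2, 1/2)
C = (-13/2, 9/2)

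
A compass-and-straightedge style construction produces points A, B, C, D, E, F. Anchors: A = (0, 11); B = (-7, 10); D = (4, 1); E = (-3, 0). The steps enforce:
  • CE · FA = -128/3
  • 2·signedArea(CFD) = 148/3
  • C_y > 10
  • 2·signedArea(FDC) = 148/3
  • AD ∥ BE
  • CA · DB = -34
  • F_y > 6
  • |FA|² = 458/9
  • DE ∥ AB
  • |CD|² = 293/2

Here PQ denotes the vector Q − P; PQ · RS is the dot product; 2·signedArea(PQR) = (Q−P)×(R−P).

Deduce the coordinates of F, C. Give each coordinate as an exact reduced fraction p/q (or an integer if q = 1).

1. C_x = -7/2  [line 11·x + -9·y + 133 = 0 ∩ |CD|² = 293/2]
2. C_y = 21/2  [line 11·x + -9·y + 133 = 0 ∩ |CD|² = 293/2]
   → C = (-7/2, 21/2)
3. F_x = -17/3  [2·signedArea(FDC) = 148/3 ∩ CE · FA = -128/3]
4. F_y = 20/3  [2·signedArea(FDC) = 148/3 ∩ CE · FA = -128/3]
   → F = (-17/3, 20/3)

C = (-7/2, 21/2)
F = (-17/3, 20/3)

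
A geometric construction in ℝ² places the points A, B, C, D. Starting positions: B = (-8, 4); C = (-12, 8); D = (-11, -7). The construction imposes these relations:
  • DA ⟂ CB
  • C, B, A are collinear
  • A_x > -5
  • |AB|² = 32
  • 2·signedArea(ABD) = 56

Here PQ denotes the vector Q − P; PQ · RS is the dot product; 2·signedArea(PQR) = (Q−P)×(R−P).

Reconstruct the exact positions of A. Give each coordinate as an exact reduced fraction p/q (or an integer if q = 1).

A = (-4, 0)

1. A_x = -4  [C, B, A are collinear ∩ DA ⟂ CB]
2. A_y = 0  [C, B, A are collinear ∩ DA ⟂ CB]
   → A = (-4, 0)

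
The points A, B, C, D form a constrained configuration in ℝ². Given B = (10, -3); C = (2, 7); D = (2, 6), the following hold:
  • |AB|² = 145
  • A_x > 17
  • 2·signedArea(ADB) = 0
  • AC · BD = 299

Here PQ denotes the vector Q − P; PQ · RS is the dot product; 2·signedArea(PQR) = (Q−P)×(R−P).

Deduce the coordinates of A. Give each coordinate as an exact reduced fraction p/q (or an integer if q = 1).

A = (18, -12)

1. A_x = 18  [2·signedArea(ADB) = 0 ∩ AC · BD = 299]
2. A_y = -12  [2·signedArea(ADB) = 0 ∩ AC · BD = 299]
   → A = (18, -12)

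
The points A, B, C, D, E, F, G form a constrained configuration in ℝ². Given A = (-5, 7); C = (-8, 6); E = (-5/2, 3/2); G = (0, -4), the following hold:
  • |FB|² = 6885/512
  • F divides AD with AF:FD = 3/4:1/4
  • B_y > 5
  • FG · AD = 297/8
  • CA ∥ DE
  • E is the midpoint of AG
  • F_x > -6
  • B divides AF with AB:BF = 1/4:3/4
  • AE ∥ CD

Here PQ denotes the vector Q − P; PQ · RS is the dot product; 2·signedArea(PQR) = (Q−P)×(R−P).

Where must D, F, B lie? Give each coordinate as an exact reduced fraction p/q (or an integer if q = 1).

1. D_x = -11/2  [CA ∥ DE ∩ AE ∥ CD]
2. D_y = 1/2  [CA ∥ DE ∩ AE ∥ CD]
   → D = (-11/2, 1/2)
3. F_x = -43/8  [F divides AD with AF:FD = 3/4:1/4]
4. F_y = 17/8  [F divides AD with AF:FD = 3/4:1/4]
   → F = (-43/8, 17/8)
5. B_x = -163/32  [B divides AF with AB:BF = 1/4:3/4]
6. B_y = 185/32  [B divides AF with AB:BF = 1/4:3/4]
   → B = (-163/32, 185/32)

B = (-163/32, 185/32)
D = (-11/2, 1/2)
F = (-43/8, 17/8)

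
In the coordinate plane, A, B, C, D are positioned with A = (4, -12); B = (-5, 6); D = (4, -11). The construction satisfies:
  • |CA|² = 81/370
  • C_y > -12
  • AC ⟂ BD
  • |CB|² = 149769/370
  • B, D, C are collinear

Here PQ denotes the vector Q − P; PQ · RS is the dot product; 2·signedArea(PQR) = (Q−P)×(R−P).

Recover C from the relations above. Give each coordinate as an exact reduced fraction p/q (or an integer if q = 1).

1. C_x = 1633/370  [B, D, C are collinear ∩ AC ⟂ BD]
2. C_y = -4359/370  [B, D, C are collinear ∩ AC ⟂ BD]
   → C = (1633/370, -4359/370)

C = (1633/370, -4359/370)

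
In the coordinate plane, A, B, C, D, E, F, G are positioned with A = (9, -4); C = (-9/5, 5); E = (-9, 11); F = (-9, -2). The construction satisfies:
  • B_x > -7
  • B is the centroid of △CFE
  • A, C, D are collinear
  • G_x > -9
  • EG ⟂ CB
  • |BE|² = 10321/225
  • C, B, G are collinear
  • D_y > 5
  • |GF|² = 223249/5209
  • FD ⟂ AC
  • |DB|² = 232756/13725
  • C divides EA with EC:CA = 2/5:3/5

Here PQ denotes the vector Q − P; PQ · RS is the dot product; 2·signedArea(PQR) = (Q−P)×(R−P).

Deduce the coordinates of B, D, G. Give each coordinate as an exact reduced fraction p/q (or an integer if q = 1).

B = (-33/5, 14/3)
D = (-159/61, 346/61)
G = (-44541/5209, 23603/5209)

1. B_x = -33/5  [B is the centroid of △CFE]
2. B_y = 14/3  [B is the centroid of △CFE]
   → B = (-33/5, 14/3)
3. D_x = -159/61  [A, C, D are collinear ∩ FD ⟂ AC]
4. D_y = 346/61  [A, C, D are collinear ∩ FD ⟂ AC]
   → D = (-159/61, 346/61)
5. G_x = -44541/5209  [C, B, G are collinear ∩ EG ⟂ CB]
6. G_y = 23603/5209  [C, B, G are collinear ∩ EG ⟂ CB]
   → G = (-44541/5209, 23603/5209)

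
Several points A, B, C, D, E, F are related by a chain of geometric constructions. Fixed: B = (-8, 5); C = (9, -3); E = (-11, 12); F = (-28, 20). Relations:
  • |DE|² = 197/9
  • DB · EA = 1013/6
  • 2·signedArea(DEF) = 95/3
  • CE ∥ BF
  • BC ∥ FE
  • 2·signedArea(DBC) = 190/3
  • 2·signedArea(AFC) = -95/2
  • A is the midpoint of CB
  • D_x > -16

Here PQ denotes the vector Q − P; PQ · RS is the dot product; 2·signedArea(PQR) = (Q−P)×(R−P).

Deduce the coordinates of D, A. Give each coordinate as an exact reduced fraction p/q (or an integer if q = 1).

1. A_x = 1/2  [A is the midpoint of CB]
2. A_y = 1  [A is the midpoint of CB]
   → A = (1/2, 1)
3. D_x = -47/3  [2·signedArea(DBC) = 190/3 ∩ DB · EA = 1013/6]
4. D_y = 37/3  [2·signedArea(DBC) = 190/3 ∩ DB · EA = 1013/6]
   → D = (-47/3, 37/3)

A = (1/2, 1)
D = (-47/3, 37/3)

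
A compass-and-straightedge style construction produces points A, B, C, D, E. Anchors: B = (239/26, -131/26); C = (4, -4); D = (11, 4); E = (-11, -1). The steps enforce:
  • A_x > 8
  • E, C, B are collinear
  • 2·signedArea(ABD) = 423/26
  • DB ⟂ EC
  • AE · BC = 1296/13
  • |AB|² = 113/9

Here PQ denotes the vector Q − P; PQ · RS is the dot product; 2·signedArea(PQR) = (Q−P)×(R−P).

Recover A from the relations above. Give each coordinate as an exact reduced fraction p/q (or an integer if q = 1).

A = (629/78, -131/78)

1. A_x = 629/78  [line -235/26·x + 47/26·y + 987/13 = 0 ∩ |AB|² = 113/9]
2. A_y = -131/78  [line -235/26·x + 47/26·y + 987/13 = 0 ∩ |AB|² = 113/9]
   → A = (629/78, -131/78)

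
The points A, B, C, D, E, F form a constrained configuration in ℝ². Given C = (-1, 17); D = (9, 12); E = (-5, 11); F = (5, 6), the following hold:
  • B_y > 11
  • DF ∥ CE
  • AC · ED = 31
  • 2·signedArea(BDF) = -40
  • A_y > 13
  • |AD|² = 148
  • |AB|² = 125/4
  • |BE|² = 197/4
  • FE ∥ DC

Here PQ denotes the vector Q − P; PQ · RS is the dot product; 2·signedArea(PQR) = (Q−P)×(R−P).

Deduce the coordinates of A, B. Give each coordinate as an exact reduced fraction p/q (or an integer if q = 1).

1. A_x = -3  [line -14·x + -1·y + -28 = 0 ∩ |AD|² = 148]
2. A_y = 14  [line -14·x + -1·y + -28 = 0 ∩ |AD|² = 148]
   → A = (-3, 14)
3. B_x = 2  [line 6·x + -4·y + 34 = 0 ∩ |AB|² = 125/4]
4. B_y = 23/2  [line 6·x + -4·y + 34 = 0 ∩ |AB|² = 125/4]
   → B = (2, 23/2)

A = (-3, 14)
B = (2, 23/2)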